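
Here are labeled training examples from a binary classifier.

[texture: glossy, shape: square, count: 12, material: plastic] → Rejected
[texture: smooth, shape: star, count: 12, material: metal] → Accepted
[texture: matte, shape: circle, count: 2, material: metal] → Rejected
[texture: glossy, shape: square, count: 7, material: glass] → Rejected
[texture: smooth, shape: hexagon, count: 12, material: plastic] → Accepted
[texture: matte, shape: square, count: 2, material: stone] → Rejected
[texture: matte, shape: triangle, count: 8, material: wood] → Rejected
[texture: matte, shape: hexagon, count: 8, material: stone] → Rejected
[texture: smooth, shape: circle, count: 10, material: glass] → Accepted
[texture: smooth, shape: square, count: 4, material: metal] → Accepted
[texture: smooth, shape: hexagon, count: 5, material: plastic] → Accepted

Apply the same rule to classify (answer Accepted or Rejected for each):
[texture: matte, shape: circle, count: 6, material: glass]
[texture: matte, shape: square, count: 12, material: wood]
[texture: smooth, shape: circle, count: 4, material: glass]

Rejected, Rejected, Accepted

All 'Accepted' examples share one property — texture is smooth — and every 'Rejected' example lacks it.
[texture: matte, shape: circle, count: 6, material: glass] — texture is matte, hence Rejected. [texture: matte, shape: square, count: 12, material: wood] — texture is matte, hence Rejected. [texture: smooth, shape: circle, count: 4, material: glass] — texture is smooth, hence Accepted.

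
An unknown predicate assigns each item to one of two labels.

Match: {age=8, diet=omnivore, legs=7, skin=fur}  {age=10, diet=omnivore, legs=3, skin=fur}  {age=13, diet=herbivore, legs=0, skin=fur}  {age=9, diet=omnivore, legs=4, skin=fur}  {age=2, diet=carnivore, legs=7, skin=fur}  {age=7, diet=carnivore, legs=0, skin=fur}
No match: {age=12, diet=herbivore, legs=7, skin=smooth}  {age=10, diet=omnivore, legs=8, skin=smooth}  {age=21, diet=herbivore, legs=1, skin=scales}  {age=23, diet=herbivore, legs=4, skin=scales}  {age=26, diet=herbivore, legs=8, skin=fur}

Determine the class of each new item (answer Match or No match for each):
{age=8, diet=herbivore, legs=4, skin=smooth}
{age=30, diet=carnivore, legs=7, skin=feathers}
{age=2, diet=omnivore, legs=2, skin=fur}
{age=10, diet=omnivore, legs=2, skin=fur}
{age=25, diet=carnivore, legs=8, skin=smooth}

No match, No match, Match, Match, No match

One predicate separates the groups cleanly: skin is fur AND age ≤ 13.
{age=8, diet=herbivore, legs=4, skin=smooth}: skin is smooth, age = 8 — doesn't qualify, so No match. {age=30, diet=carnivore, legs=7, skin=feathers}: skin is feathers, age = 30 — doesn't qualify, so No match. {age=2, diet=omnivore, legs=2, skin=fur}: skin is fur, age = 2 — matches, so Match. {age=10, diet=omnivore, legs=2, skin=fur}: skin is fur, age = 10 — matches, so Match. {age=25, diet=carnivore, legs=8, skin=smooth}: skin is smooth, age = 25 — doesn't qualify, so No match.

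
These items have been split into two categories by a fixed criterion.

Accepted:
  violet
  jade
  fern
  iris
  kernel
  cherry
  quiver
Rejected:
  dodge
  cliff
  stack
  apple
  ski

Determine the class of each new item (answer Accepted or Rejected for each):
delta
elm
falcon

Rejected, Rejected, Accepted

The common property of the 'Accepted' items is: even length. No 'Rejected' item has it.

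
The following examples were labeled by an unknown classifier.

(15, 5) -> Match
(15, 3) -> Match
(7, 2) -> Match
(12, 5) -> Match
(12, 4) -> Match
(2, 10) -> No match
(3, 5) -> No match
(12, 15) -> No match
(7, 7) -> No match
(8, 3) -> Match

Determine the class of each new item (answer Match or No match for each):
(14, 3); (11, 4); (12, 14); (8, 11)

Match, Match, No match, No match

Rule: first > second. This holds for each 'Match' example and fails for each 'No match' one.
(14, 3): 14 > 3 — fits, so Match. (11, 4): 11 > 4 — fits, so Match. (12, 14): 12 < 14 — doesn't qualify, so No match. (8, 11): 8 < 11 — doesn't qualify, so No match.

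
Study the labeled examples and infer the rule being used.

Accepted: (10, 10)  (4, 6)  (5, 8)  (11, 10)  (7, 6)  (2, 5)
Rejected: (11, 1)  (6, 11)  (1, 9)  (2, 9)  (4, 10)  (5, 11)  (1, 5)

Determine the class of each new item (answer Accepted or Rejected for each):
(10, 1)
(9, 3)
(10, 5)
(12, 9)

The simplest hypothesis consistent with all the labels is: |first − second| ≤ 3.

Rejected, Rejected, Rejected, Accepted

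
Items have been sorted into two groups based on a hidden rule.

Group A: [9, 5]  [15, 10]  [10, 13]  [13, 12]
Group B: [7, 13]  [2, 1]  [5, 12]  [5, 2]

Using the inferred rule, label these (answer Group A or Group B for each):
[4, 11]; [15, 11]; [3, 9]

Every 'Group A' example satisfies: first ≥ 9. None of the 'Group B' examples do.

Group B, Group A, Group B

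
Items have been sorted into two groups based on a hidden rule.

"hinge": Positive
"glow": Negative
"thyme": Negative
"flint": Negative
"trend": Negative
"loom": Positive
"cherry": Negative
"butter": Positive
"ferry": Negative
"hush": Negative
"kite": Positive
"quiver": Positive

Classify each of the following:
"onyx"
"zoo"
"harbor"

Negative, Positive, Positive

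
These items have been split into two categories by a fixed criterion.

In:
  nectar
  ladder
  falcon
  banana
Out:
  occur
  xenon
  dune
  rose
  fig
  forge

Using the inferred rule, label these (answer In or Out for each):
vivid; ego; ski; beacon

Out, Out, Out, In

The pattern is that an item is 'In' exactly when: contains 'a'.
vivid: no 'a', fails this test → Out. ego: no 'a', fails this test → Out. ski: no 'a', fails this test → Out. beacon: has 'a', has this property → In.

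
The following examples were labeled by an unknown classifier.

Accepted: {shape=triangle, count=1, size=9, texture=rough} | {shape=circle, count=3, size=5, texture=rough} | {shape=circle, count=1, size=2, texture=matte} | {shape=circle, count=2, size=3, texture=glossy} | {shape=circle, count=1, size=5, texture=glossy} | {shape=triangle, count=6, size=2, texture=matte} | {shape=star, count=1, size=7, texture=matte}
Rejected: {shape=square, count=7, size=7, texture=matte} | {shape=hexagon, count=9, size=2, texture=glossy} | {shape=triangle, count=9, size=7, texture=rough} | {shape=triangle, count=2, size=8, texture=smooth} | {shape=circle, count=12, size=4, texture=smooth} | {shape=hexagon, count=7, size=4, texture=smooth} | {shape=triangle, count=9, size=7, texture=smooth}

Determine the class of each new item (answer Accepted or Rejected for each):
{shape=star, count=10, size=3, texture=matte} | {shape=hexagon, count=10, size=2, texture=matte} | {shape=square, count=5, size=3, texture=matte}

Rejected, Rejected, Accepted

One predicate separates the groups cleanly: size ≠ 8 AND count ≤ 6.
{shape=star, count=10, size=3, texture=matte}: size = 3, count = 10, does not fit → Rejected. {shape=hexagon, count=10, size=2, texture=matte}: size = 2, count = 10, does not fit → Rejected. {shape=square, count=5, size=3, texture=matte}: size = 3, count = 5, checks out → Accepted.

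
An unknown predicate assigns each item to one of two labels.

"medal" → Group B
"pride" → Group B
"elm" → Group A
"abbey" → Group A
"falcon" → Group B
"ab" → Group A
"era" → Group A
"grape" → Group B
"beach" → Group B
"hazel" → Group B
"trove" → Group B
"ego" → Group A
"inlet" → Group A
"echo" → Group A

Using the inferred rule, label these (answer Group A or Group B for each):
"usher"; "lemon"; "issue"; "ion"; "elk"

Group A, Group B, Group A, Group A, Group A

The distinguishing property — starts with a vowel — holds for all the 'Group A' cases and none of the 'Group B' cases.
Group A: "usher", since starts with 'u'.
Group B: "lemon", since starts with 'l'.
Group A: "issue", since starts with 'i'.
Group A: "ion", since starts with 'i'.
Group A: "elk", since starts with 'e'.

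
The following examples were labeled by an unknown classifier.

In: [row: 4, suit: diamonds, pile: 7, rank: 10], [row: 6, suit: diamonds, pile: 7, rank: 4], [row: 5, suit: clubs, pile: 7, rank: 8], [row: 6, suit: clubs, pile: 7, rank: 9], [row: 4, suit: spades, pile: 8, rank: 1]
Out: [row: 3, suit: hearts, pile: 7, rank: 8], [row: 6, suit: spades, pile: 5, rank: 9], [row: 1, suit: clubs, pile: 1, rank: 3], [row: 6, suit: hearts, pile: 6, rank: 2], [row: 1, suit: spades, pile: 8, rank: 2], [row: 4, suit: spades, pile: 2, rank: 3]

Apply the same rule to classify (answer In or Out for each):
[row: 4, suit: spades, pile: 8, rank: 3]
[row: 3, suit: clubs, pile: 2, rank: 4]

The classifier is using: pile ≥ 7 AND row ≥ 4.
[row: 4, suit: spades, pile: 8, rank: 3] — pile = 8, row = 4, hence In.
[row: 3, suit: clubs, pile: 2, rank: 4] — pile = 2, row = 3, hence Out.

In, Out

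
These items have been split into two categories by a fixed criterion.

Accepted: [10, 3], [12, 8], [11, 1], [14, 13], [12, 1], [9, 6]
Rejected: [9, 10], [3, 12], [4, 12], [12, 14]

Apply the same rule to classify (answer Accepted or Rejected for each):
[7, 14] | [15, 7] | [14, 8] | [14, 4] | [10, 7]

Rejected, Accepted, Accepted, Accepted, Accepted

The simplest hypothesis consistent with all the labels is: first > second.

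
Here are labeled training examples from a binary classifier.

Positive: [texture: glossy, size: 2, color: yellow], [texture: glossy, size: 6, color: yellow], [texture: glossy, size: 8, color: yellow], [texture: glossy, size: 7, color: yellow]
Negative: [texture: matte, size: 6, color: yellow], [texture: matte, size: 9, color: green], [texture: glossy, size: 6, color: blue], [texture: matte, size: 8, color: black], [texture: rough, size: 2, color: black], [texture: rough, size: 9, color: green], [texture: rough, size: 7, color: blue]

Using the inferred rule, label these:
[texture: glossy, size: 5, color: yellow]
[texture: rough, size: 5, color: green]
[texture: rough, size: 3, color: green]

All 'Positive' examples share one property — color is yellow AND texture is glossy — and every 'Negative' example lacks it.

Positive, Negative, Negative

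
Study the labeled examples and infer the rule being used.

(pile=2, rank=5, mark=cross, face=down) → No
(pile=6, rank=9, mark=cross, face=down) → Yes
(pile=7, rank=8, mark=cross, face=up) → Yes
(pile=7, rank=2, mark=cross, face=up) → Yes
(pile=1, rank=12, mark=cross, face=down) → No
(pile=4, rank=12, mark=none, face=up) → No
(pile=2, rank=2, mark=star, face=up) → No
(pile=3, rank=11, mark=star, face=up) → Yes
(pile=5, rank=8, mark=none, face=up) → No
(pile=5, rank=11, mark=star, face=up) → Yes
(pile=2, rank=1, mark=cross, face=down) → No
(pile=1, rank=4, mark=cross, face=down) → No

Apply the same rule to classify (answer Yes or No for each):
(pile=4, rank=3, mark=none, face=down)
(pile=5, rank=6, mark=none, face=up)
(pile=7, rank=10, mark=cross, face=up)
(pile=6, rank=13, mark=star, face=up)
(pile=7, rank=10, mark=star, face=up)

All 'Yes' examples share one property — rank = 11 OR pile ≥ 6 — and every 'No' example lacks it.
(pile=4, rank=3, mark=none, face=down): rank = 3, pile = 4 — fails this test, so No. (pile=5, rank=6, mark=none, face=up): rank = 6, pile = 5 — fails this test, so No. (pile=7, rank=10, mark=cross, face=up): rank = 10, pile = 7 — satisfies this, so Yes. (pile=6, rank=13, mark=star, face=up): rank = 13, pile = 6 — satisfies this, so Yes. (pile=7, rank=10, mark=star, face=up): rank = 10, pile = 7 — satisfies this, so Yes.

No, No, Yes, Yes, Yes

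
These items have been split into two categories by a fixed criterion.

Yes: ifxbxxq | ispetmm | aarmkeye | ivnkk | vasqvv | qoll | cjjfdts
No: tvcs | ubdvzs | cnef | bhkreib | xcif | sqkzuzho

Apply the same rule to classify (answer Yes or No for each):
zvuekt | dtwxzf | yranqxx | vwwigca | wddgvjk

One predicate separates the groups cleanly: has a double letter.
zvuekt: no doubled letter, fails the rule → No. dtwxzf: no doubled letter, fails the rule → No. yranqxx: 'xx' doubled, checks out → Yes. vwwigca: 'ww' doubled, checks out → Yes. wddgvjk: 'dd' doubled, checks out → Yes.

No, No, Yes, Yes, Yes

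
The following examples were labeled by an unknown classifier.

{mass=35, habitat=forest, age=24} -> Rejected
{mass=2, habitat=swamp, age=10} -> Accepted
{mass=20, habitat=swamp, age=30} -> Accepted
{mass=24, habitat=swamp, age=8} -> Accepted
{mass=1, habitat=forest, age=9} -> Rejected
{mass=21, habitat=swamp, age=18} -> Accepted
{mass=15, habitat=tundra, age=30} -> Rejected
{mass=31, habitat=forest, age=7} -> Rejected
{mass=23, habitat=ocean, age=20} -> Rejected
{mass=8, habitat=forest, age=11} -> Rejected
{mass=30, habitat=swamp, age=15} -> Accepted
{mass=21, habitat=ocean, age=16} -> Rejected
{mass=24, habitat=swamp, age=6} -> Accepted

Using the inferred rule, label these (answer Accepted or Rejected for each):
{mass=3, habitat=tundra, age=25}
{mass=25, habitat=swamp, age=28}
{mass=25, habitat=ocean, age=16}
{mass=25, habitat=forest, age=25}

Rejected, Accepted, Rejected, Rejected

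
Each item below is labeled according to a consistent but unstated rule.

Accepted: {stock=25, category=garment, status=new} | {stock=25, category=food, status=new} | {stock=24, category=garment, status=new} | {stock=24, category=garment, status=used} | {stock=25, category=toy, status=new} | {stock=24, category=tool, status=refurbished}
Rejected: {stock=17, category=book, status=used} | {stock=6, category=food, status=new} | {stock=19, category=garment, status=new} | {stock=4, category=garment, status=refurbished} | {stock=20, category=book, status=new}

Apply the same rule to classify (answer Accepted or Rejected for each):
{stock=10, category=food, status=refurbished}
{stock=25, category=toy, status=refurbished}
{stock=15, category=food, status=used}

The rule appears to be: stock ≥ 24.
{stock=10, category=food, status=refurbished}: stock = 10 — does not fit, so Rejected.
{stock=25, category=toy, status=refurbished}: stock = 25 — fits, so Accepted.
{stock=15, category=food, status=used}: stock = 15 — does not fit, so Rejected.

Rejected, Accepted, Rejected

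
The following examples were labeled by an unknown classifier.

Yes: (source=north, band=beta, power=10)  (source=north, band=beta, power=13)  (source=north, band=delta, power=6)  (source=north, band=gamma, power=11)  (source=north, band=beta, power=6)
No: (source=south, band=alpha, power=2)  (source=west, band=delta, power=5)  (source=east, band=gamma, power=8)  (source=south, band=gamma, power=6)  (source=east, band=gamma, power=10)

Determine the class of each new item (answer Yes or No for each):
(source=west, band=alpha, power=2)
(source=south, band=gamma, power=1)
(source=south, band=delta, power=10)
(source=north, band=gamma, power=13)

Every 'Yes' example satisfies: source is north. None of the 'No' examples do.

No, No, No, Yes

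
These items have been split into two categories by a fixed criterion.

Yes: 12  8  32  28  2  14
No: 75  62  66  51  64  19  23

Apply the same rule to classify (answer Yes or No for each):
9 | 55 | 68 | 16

No, No, No, Yes

Rule: even AND at most 32. This holds for each 'Yes' example and fails for each 'No' one.
9 — 9 is odd, 9 ≤ 32, hence No. 55 — 55 is odd, 55 > 32, hence No. 68 — 68 is even, 68 > 32, hence No. 16 — 16 is even, 16 ≤ 32, hence Yes.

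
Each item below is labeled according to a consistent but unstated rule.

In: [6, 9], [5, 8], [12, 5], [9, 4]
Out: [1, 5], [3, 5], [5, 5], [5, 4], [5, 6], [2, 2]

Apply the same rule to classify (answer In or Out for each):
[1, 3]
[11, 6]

Out, In

Every 'In' example satisfies: sum ≥ 13. None of the 'Out' examples do.
[1, 3]: Out (1+3 = 4).
[11, 6]: In (11+6 = 17).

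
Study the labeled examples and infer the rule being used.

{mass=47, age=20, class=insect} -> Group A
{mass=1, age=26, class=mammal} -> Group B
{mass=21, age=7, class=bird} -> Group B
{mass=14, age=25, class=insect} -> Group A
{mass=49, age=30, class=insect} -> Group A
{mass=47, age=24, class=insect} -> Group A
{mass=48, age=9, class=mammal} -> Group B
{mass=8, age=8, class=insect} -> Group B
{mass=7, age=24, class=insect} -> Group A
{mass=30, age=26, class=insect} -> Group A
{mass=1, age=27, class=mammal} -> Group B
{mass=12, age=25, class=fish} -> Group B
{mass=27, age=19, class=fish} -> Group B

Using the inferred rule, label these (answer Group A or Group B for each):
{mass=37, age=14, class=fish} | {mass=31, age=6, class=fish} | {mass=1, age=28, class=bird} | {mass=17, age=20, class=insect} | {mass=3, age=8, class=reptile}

Group B, Group B, Group B, Group A, Group B

The pattern is that an item is 'Group A' exactly when: class is insect AND age ≥ 9.
{mass=37, age=14, class=fish} — class is fish, age = 14, hence Group B. {mass=31, age=6, class=fish} — class is fish, age = 6, hence Group B. {mass=1, age=28, class=bird} — class is bird, age = 28, hence Group B. {mass=17, age=20, class=insect} — class is insect, age = 20, hence Group A. {mass=3, age=8, class=reptile} — class is reptile, age = 8, hence Group B.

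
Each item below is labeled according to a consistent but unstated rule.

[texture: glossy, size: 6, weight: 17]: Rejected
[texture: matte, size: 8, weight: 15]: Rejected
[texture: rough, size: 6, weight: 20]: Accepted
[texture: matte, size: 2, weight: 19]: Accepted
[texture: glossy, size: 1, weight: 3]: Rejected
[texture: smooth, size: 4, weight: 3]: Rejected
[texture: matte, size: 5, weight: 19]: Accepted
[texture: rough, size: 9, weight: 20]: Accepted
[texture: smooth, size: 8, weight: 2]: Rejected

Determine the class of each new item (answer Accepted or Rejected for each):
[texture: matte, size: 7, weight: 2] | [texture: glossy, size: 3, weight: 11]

The distinguishing property — weight ≥ 19 — holds for all the 'Accepted' cases and none of the 'Rejected' cases.

Rejected, Rejected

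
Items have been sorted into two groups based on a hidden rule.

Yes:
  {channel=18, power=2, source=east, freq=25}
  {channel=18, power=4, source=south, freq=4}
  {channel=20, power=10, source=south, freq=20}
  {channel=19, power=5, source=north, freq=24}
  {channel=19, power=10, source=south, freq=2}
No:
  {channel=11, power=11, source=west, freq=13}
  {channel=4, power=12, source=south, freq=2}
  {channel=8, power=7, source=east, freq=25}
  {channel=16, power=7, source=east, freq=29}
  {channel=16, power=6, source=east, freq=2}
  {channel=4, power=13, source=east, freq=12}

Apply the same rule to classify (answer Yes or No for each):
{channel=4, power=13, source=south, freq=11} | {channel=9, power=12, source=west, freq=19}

The pattern is that an item is 'Yes' exactly when: channel ≥ 18.
{channel=4, power=13, source=south, freq=11} → channel = 4 → No. {channel=9, power=12, source=west, freq=19} → channel = 9 → No.

No, No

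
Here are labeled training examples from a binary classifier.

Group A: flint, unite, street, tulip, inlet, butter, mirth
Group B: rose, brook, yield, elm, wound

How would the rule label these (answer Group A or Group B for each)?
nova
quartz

Looking at the examples, the only property every 'Group A' case has and every 'Group B' case lacks is: contains 't'.
Group B: nova, since no 't'. Group A: quartz, since has 't'.

Group B, Group A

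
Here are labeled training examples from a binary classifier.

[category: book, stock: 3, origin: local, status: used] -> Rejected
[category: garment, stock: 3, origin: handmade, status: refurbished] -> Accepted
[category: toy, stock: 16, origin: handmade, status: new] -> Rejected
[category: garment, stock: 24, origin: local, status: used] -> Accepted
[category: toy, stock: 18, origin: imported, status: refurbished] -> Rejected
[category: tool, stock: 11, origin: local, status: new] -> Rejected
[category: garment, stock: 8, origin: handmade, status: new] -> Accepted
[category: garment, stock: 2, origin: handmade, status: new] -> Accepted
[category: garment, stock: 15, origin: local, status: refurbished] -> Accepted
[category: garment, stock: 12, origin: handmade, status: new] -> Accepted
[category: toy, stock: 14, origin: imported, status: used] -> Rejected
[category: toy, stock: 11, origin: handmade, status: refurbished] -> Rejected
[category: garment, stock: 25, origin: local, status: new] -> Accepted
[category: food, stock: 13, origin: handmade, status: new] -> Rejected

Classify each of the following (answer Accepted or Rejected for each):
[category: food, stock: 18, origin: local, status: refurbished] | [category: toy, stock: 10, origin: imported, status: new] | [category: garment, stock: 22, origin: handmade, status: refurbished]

Comparing the two groups points to one rule — category is garment.

Rejected, Rejected, Accepted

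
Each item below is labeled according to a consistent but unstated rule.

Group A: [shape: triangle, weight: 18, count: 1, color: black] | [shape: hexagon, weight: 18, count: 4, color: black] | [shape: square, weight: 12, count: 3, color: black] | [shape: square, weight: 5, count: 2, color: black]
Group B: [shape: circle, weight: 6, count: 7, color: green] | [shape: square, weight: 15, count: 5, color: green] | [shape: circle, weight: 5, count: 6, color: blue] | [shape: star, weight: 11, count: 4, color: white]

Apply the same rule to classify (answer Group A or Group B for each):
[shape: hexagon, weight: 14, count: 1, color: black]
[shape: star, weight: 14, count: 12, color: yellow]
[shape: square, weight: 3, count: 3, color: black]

Group A, Group B, Group A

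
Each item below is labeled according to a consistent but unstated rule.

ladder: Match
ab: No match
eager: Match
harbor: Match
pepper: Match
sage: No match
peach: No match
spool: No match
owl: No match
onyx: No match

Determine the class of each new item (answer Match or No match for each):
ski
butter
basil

No match, Match, No match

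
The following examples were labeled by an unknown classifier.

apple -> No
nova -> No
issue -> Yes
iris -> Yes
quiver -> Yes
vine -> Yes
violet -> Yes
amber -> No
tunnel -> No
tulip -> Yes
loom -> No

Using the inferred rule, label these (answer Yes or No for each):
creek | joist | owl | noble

The distinguishing property — contains 'i' — holds for all the 'Yes' cases and none of the 'No' cases.
creek: no 'i', does not fit → No. joist: has 'i', meets the rule → Yes. owl: no 'i', does not fit → No. noble: no 'i', does not fit → No.

No, Yes, No, No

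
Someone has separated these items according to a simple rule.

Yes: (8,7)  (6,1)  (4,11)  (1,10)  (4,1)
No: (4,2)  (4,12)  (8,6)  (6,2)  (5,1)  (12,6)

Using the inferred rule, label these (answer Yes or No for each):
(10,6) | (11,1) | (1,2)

One predicate separates the groups cleanly: sum is odd.
(10,6): 10+6 = 16 — fails the rule, so No. (11,1): 11+1 = 12 — fails the rule, so No. (1,2): 1+2 = 3 — satisfies this, so Yes.

No, No, Yes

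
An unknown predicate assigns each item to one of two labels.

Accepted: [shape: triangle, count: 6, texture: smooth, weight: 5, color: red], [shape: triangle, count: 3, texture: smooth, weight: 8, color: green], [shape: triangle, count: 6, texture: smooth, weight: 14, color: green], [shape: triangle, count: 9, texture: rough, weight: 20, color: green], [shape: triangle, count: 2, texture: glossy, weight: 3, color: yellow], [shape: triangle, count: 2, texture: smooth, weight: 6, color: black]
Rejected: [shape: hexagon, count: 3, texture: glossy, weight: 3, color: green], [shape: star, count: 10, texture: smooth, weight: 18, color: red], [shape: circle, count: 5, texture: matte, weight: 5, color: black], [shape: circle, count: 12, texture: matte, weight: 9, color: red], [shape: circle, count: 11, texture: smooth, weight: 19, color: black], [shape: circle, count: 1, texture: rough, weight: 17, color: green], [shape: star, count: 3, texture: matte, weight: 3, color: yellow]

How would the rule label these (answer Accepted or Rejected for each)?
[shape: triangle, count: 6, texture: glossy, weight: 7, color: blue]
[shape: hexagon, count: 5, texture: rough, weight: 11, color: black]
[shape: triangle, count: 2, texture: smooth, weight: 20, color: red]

Accepted, Rejected, Accepted

The simplest hypothesis consistent with all the labels is: shape is triangle.
[shape: triangle, count: 6, texture: glossy, weight: 7, color: blue]: shape is triangle, matches → Accepted.
[shape: hexagon, count: 5, texture: rough, weight: 11, color: black]: shape is hexagon, does not pass → Rejected.
[shape: triangle, count: 2, texture: smooth, weight: 20, color: red]: shape is triangle, matches → Accepted.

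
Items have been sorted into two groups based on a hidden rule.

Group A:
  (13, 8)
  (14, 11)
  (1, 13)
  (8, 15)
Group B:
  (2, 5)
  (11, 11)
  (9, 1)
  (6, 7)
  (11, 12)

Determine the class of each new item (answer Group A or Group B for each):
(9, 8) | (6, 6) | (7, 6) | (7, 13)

A rule that fits every label: max ≥ 13 — true of each 'Group A' example, false of each 'Group B' one.

Group B, Group B, Group B, Group A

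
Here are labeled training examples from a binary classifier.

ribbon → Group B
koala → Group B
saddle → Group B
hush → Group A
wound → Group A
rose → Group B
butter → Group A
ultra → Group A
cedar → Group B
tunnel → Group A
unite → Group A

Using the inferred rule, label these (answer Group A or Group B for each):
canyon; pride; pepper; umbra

Group B, Group B, Group B, Group A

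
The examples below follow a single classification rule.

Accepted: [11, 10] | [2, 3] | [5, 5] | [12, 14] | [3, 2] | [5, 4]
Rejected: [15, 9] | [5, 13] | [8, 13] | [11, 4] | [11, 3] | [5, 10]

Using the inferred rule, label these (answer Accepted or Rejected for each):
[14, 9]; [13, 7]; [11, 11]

The common property of the 'Accepted' items is: |first − second| ≤ 2. No 'Rejected' item has it.
[14, 9]: |14−9| = 5, does not pass → Rejected. [13, 7]: |13−7| = 6, does not pass → Rejected. [11, 11]: |11−11| = 0, satisfies this → Accepted.

Rejected, Rejected, Accepted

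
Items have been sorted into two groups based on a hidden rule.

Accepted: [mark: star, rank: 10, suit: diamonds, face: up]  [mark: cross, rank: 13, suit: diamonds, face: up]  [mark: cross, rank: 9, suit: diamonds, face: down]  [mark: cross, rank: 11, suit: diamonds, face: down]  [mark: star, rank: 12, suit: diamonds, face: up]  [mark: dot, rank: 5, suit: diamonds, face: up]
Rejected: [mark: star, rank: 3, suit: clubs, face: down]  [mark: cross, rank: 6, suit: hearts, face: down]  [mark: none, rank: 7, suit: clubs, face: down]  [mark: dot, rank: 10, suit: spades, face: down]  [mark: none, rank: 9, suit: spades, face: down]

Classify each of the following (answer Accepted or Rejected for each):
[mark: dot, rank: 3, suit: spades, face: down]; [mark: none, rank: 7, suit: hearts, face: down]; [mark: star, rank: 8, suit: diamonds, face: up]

'Accepted' ⟺ suit is diamonds.
[mark: dot, rank: 3, suit: spades, face: down]: suit is spades, lacks this property → Rejected.
[mark: none, rank: 7, suit: hearts, face: down]: suit is hearts, lacks this property → Rejected.
[mark: star, rank: 8, suit: diamonds, face: up]: suit is diamonds, checks out → Accepted.

Rejected, Rejected, Accepted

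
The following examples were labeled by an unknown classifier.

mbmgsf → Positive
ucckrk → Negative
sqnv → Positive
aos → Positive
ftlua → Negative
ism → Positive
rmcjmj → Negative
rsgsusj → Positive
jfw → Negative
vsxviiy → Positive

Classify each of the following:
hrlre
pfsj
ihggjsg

Negative, Positive, Positive

Every 'Positive' example satisfies: contains 's'. None of the 'Negative' examples do.
Negative: hrlre, since no 's'.
Positive: pfsj, since has 's'.
Positive: ihggjsg, since has 's'.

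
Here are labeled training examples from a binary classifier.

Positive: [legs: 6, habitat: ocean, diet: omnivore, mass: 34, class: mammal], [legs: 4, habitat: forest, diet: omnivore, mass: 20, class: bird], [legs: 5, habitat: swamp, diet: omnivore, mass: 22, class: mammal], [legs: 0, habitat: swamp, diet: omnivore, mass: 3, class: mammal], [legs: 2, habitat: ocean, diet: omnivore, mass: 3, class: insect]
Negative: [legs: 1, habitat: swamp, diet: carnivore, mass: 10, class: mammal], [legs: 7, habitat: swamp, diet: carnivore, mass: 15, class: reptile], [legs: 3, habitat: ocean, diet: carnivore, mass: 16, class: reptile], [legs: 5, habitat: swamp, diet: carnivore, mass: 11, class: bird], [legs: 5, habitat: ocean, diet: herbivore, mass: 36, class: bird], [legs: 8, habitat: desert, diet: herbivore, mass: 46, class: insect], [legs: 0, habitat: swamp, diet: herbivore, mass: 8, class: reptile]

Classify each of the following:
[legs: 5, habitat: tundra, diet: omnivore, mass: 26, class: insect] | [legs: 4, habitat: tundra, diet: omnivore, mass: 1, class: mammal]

Positive, Positive

Checking candidate rules against both groups, what survives is: diet is omnivore.
[legs: 5, habitat: tundra, diet: omnivore, mass: 26, class: insect]: diet is omnivore, checks out → Positive. [legs: 4, habitat: tundra, diet: omnivore, mass: 1, class: mammal]: diet is omnivore, checks out → Positive.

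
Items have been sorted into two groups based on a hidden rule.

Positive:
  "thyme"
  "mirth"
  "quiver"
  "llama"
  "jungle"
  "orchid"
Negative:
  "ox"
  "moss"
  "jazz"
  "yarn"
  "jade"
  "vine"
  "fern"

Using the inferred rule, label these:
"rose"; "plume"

The common property of the 'Positive' items is: length ≥ 5. No 'Negative' item has it.
Negative: "rose", since length 4.
Positive: "plume", since length 5.

Negative, Positive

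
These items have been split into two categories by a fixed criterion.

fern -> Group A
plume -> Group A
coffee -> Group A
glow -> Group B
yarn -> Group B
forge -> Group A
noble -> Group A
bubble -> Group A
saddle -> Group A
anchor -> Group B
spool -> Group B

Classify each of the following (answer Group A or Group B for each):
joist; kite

Group B, Group A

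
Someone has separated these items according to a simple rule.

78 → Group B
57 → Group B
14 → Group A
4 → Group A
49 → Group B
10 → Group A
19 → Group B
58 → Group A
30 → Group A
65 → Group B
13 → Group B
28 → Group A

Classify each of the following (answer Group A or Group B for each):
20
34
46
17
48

Group A, Group A, Group A, Group B, Group A

One predicate separates the groups cleanly: even AND at most 58.
20: 20 is even, 20 ≤ 58, passes → Group A. 34: 34 is even, 34 ≤ 58, passes → Group A. 46: 46 is even, 46 ≤ 58, passes → Group A. 17: 17 is odd, 17 ≤ 58, does not pass → Group B. 48: 48 is even, 48 ≤ 58, passes → Group A.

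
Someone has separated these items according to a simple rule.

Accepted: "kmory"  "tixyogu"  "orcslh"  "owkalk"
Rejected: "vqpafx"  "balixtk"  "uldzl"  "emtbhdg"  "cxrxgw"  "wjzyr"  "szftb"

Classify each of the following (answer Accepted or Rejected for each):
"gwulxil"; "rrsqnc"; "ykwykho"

Rejected, Rejected, Accepted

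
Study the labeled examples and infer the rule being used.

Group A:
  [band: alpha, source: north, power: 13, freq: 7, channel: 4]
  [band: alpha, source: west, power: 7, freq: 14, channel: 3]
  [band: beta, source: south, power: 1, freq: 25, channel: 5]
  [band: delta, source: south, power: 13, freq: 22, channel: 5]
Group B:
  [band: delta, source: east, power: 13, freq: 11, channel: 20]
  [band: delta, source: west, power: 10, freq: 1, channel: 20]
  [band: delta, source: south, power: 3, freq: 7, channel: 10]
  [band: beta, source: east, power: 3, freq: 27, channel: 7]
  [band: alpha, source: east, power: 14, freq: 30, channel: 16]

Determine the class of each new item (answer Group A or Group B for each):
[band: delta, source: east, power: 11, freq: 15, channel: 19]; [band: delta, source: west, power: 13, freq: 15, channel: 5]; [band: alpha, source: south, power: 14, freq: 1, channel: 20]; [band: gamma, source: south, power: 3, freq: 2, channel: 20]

The classifier is using: channel ≤ 5.
[band: delta, source: east, power: 11, freq: 15, channel: 19]: channel = 19, does not fit → Group B.
[band: delta, source: west, power: 13, freq: 15, channel: 5]: channel = 5, fits → Group A.
[band: alpha, source: south, power: 14, freq: 1, channel: 20]: channel = 20, does not fit → Group B.
[band: gamma, source: south, power: 3, freq: 2, channel: 20]: channel = 20, does not fit → Group B.

Group B, Group A, Group B, Group B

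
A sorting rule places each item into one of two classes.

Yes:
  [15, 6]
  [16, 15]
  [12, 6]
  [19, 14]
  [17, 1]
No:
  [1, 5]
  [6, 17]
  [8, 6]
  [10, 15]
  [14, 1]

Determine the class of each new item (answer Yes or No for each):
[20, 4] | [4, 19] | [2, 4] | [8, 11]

One predicate separates the groups cleanly: first > second AND sum ≥ 18.
[20, 4] → 20 > 4, 20+4 = 24 → Yes.
[4, 19] → 4 < 19, 4+19 = 23 → No.
[2, 4] → 2 < 4, 2+4 = 6 → No.
[8, 11] → 8 < 11, 8+11 = 19 → No.

Yes, No, No, No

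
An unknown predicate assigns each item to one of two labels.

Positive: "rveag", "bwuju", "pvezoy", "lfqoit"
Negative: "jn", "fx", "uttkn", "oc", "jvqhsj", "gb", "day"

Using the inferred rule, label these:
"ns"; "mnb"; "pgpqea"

'Positive' ⟺ has ≥ 2 vowels.
"ns": 0 vowels — fails the rule, so Negative. "mnb": 0 vowels — fails the rule, so Negative. "pgpqea": 2 vowels — checks out, so Positive.

Negative, Negative, Positive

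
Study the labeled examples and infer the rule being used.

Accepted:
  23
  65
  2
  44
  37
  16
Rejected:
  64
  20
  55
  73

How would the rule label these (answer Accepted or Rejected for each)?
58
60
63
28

The distinguishing property — ≡ 2 (mod 7) — holds for all the 'Accepted' cases and none of the 'Rejected' cases.

Accepted, Rejected, Rejected, Rejected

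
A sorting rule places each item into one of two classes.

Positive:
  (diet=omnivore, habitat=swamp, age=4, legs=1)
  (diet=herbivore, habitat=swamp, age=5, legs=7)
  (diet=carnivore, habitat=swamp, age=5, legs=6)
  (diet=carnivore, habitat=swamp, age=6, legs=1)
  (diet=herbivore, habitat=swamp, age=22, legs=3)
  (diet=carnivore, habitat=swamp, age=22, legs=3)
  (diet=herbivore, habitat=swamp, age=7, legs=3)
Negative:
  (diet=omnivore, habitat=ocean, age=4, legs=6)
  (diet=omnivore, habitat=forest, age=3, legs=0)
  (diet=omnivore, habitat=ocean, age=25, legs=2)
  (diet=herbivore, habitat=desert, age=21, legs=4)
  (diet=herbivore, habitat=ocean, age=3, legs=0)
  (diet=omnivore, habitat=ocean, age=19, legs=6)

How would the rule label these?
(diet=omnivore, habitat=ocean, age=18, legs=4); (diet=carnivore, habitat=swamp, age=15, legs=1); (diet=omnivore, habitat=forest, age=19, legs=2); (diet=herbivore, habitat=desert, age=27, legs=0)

Negative, Positive, Negative, Negative

'Positive' ⟺ habitat is swamp.
(diet=omnivore, habitat=ocean, age=18, legs=4): habitat is ocean, doesn't match → Negative. (diet=carnivore, habitat=swamp, age=15, legs=1): habitat is swamp, has this property → Positive. (diet=omnivore, habitat=forest, age=19, legs=2): habitat is forest, doesn't match → Negative. (diet=herbivore, habitat=desert, age=27, legs=0): habitat is desert, doesn't match → Negative.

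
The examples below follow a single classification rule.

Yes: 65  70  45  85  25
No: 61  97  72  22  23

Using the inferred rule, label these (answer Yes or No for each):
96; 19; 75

No, No, Yes

The simplest hypothesis consistent with all the labels is: multiple of 5.
No: 96, since 96 = 5·19 + 1.
No: 19, since 19 = 5·3 + 4.
Yes: 75, since 75 = 5·15.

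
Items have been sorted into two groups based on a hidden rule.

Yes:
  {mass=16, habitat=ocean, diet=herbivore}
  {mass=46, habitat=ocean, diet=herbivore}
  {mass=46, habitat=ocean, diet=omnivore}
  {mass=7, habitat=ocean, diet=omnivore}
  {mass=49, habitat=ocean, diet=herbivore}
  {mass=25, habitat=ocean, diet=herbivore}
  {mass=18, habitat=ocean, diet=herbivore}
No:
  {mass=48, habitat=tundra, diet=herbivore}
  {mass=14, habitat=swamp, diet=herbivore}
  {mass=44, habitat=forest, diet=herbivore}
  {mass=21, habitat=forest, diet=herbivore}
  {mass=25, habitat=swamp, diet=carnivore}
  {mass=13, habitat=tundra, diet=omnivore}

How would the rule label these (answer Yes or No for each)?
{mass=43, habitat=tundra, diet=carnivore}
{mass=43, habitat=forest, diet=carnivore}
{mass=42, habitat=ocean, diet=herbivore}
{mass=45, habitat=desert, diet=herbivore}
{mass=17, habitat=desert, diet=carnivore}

The common property of the 'Yes' items is: habitat is ocean. No 'No' item has it.
{mass=43, habitat=tundra, diet=carnivore}: habitat is tundra, doesn't match → No. {mass=43, habitat=forest, diet=carnivore}: habitat is forest, doesn't match → No. {mass=42, habitat=ocean, diet=herbivore}: habitat is ocean, meets the rule → Yes. {mass=45, habitat=desert, diet=herbivore}: habitat is desert, doesn't match → No. {mass=17, habitat=desert, diet=carnivore}: habitat is desert, doesn't match → No.

No, No, Yes, No, No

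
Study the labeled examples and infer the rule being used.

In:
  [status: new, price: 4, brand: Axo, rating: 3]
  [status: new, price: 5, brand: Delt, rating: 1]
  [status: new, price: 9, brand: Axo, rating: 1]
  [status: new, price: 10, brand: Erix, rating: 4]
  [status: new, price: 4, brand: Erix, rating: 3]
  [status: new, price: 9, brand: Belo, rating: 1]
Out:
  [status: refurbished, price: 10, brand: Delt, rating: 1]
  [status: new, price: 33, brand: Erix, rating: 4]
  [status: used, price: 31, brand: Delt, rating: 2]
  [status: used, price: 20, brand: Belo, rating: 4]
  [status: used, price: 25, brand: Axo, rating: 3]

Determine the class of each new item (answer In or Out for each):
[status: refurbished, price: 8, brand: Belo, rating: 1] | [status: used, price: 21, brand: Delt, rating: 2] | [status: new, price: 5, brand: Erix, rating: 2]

Out, Out, In

The pattern is that an item is 'In' exactly when: status is new AND price ≤ 10.
[status: refurbished, price: 8, brand: Belo, rating: 1]: status is refurbished, price = 8, does not satisfy this → Out. [status: used, price: 21, brand: Delt, rating: 2]: status is used, price = 21, does not satisfy this → Out. [status: new, price: 5, brand: Erix, rating: 2]: status is new, price = 5, fits → In.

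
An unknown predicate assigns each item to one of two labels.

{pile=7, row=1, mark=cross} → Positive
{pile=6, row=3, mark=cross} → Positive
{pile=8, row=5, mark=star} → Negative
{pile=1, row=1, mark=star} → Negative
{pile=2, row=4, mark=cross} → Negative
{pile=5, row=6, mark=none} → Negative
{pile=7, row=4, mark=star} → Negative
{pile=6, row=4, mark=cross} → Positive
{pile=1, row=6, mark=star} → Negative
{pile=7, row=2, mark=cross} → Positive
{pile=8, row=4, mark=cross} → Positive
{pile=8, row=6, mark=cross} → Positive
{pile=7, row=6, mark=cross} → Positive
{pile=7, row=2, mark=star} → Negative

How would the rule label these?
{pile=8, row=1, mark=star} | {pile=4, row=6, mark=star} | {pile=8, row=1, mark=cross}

Negative, Negative, Positive

Rule: mark is cross AND pile ≥ 5. This holds for each 'Positive' example and fails for each 'Negative' one.
{pile=8, row=1, mark=star} → mark is star, pile = 8 → Negative. {pile=4, row=6, mark=star} → mark is star, pile = 4 → Negative. {pile=8, row=1, mark=cross} → mark is cross, pile = 8 → Positive.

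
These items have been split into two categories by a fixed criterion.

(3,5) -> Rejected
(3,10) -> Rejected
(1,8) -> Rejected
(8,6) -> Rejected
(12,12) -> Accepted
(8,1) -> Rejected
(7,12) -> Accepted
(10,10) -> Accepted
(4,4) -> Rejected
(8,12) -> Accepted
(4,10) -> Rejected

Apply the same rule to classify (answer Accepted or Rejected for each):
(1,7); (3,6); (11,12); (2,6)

Every 'Accepted' example satisfies: sum ≥ 19. None of the 'Rejected' examples do.

Rejected, Rejected, Accepted, Rejected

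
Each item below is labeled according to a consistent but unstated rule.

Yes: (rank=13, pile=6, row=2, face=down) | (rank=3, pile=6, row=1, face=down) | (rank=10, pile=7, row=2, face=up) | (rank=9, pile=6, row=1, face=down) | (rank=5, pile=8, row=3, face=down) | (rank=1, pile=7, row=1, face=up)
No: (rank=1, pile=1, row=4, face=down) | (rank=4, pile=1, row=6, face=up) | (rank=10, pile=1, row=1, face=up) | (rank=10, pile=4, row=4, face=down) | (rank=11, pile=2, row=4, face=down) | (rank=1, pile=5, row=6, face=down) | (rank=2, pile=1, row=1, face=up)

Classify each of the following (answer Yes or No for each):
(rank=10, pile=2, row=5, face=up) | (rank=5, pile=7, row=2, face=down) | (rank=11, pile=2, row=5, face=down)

No, Yes, No

The simplest hypothesis consistent with all the labels is: pile ≥ 6.
(rank=10, pile=2, row=5, face=up): No (pile = 2). (rank=5, pile=7, row=2, face=down): Yes (pile = 7). (rank=11, pile=2, row=5, face=down): No (pile = 2).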